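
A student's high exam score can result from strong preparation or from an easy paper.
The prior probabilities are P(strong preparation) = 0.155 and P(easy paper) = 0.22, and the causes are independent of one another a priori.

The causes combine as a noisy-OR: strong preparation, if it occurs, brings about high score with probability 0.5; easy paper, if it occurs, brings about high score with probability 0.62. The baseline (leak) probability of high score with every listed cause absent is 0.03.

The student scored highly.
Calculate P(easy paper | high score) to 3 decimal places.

P(easy paper | high score) ≈ 0.639

Under noisy-OR, P(high score | causes) = 1 − (1−0.03)·∏(1−qᵢ) over the active causes.
Numerator (weight on configurations with easy paper): 0.117377 + 0.027815 = 0.145192
Normalizer over all consistent configurations: 0.03*0.845*0.78 + 0.6314*0.845*0.22 + 0.515*0.155*0.78 + 0.8157*0.155*0.22 = 0.227229
P(easy paper | high score) = 0.145192/0.227229 ≈ 0.639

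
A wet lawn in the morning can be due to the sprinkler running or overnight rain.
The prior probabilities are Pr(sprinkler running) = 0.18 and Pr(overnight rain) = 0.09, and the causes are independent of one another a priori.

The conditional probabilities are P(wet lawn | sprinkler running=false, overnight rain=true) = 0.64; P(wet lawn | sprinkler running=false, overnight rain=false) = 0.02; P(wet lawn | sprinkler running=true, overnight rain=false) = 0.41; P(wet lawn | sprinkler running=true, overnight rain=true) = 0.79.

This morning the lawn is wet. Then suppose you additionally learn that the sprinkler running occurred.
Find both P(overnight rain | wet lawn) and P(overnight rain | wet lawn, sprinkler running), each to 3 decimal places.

P(overnight rain | wet lawn) ≈ 0.422; P(overnight rain | wet lawn, sprinkler running) ≈ 0.160

P(wet lawn) = 0.02·0.82·0.91 + 0.64·0.82·0.09 + 0.41·0.18·0.91 + 0.79·0.18·0.09 = 0.014924 + 0.047232 + 0.067158 + 0.012798 = 0.142112
Of this, 0.060030 comes from 0.047232 + 0.012798 (the overnight rain=true cases).
P(overnight rain | wet lawn) = 0.060030 / 0.142112 ≈ 0.422

Now also conditioning on sprinkler running=true:
P(wet lawn | sprinkler running) = 0.41·0.91 + 0.79·0.09 = 0.373100 + 0.071100 = 0.444200
Of this, 0.071100 comes from 0.79·0.09 (the overnight rain=true cases).
P(overnight rain | wet lawn, sprinkler running) = 0.071100 / 0.444200 ≈ 0.160
Conditioning on sprinkler running lowers the posterior on overnight rain: the classic explaining-away effect in a common-effect structure.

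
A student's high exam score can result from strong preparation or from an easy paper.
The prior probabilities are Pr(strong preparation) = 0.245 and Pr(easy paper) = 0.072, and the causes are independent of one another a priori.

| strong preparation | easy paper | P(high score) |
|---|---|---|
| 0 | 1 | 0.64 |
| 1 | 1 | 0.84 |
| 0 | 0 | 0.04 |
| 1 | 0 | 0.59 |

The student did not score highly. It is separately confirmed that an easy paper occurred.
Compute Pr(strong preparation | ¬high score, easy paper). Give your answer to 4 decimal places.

For the numerator, keep only strong preparation=true terms: 0.16×0.245 = 0.039200
Denominator P(¬high score | easy paper): 0.36×0.755 + 0.16×0.245 = 0.311000
P(strong preparation | ¬high score, easy paper) = 0.039200/0.311000 ≈ 0.1260

Pr(strong preparation | ¬high score, easy paper) ≈ 0.1260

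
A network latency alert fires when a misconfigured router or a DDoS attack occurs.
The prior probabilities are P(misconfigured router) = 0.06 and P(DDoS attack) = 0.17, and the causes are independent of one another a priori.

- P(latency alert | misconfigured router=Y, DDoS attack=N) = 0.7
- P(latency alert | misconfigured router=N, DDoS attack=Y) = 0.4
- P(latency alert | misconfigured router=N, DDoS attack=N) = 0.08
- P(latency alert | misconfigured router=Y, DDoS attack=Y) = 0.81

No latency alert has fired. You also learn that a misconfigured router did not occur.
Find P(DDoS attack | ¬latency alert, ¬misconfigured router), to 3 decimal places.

P(DDoS attack | ¬latency alert, ¬misconfigured router) ≈ 0.118

Enumerate both values of DDoS attack and weight by the priors:
  P(¬latency alert | ¬misconfigured router) = 0.92×0.83 + 0.6×0.17
        = 0.763600 + 0.102000 = 0.865600
The terms with DDoS attack present sum to 0.102000, so
  P(DDoS attack | ¬latency alert, ¬misconfigured router) = 0.102000 / 0.865600 ≈ 0.118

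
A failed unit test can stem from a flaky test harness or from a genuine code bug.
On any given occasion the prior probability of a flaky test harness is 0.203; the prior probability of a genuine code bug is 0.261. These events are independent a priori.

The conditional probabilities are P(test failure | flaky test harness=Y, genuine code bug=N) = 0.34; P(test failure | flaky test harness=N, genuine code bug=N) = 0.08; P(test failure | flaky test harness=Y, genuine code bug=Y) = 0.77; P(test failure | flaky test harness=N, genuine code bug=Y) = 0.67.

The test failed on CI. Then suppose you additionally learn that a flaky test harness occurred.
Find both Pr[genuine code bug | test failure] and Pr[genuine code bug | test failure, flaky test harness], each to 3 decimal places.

Sum P(test failure|·) weighted by the priors over the 4 (flaky test harness, genuine code bug) configurations:
  P(test failure) = 0.08×0.797×0.739 + 0.67×0.797×0.261 + 0.34×0.203×0.739 + 0.77×0.203×0.261
        = 0.047119 + 0.139371 + 0.051006 + 0.040797 = 0.278293
Configurations with genuine code bug contribute 0.180168, so
  P(genuine code bug | test failure) = 0.180168 / 0.278293 ≈ 0.647

With the extra evidence:
Enumerate both values of genuine code bug and weight by the priors:
  P(test failure | flaky test harness) = 0.34×0.739 + 0.77×0.261
        = 0.251260 + 0.200970 = 0.452230
The terms with genuine code bug present sum to 0.200970, so
  P(genuine code bug | test failure, flaky test harness) = 0.200970 / 0.452230 ≈ 0.444
The drop from 0.647 to 0.444 is the explaining-away (discounting) effect.

Pr[genuine code bug | test failure] ≈ 0.647; Pr[genuine code bug | test failure, flaky test harness] ≈ 0.444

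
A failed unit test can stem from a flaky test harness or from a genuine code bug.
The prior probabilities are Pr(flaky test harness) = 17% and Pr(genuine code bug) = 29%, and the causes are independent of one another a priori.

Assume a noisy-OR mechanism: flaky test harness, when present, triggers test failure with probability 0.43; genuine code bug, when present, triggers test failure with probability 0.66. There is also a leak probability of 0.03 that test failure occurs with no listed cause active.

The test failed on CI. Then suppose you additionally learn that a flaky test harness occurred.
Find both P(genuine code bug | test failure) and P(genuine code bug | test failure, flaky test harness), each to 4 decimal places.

P(genuine code bug | test failure) ≈ 0.7376; P(genuine code bug | test failure, flaky test harness) ≈ 0.4259

Under noisy-OR, P(test failure | causes) = 1 − (1−0.03)·∏(1−qᵢ) over the active causes.
By total probability over the 4 (flaky test harness, genuine code bug) configurations:
  P(test failure) = 0.03·0.83·0.71 + 0.6702·0.83·0.29 + 0.4471·0.17·0.71 + 0.812014·0.17·0.29
        = 0.017679 + 0.161317 + 0.053965 + 0.040032 = 0.272993
Configurations with genuine code bug contribute 0.201349, so
  P(genuine code bug | test failure) = 0.201349 / 0.272993 ≈ 0.7376

Now also conditioning on flaky test harness=true:
Enumerate both values of genuine code bug and weight by the priors:
  P(test failure | flaky test harness) = 0.4471*0.71 + 0.812014*0.29
        = 0.317441 + 0.235484 = 0.552925
Configurations with genuine code bug contribute 0.235484, so
  P(genuine code bug | test failure, flaky test harness) = 0.235484 / 0.552925 ≈ 0.4259
Conditioning on flaky test harness lowers the posterior on genuine code bug: the classic explaining-away effect in a common-effect structure.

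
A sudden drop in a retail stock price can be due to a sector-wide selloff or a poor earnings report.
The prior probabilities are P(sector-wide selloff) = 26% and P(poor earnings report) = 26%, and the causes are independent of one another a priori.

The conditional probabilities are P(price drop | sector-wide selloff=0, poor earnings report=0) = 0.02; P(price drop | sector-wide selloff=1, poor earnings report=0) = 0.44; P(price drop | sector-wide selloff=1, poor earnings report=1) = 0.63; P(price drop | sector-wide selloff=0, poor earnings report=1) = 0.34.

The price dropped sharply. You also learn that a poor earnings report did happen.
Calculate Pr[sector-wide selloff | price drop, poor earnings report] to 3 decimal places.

Pr[sector-wide selloff | price drop, poor earnings report] ≈ 0.394

P(price drop | poor earnings report) = 0.34*0.74 + 0.63*0.26 = 0.251600 + 0.163800 = 0.415400
Restricting to configurations with sector-wide selloff present: 0.63*0.26 = 0.163800.
P(sector-wide selloff | price drop, poor earnings report) = 0.163800 / 0.415400 ≈ 0.394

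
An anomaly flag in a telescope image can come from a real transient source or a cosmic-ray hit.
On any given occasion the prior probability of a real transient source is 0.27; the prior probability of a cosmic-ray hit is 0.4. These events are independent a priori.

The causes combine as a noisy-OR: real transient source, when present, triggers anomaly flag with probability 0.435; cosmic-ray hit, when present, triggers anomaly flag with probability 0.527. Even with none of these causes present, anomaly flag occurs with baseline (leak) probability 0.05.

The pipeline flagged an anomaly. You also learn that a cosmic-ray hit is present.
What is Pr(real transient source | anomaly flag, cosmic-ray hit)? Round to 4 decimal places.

Under noisy-OR, P(anomaly flag | causes) = 1 − (1−0.05)·∏(1−qᵢ) over the active causes.
Sum P(anomaly flag|·) weighted by the priors over both values of real transient source:
  P(anomaly flag | cosmic-ray hit) = 0.55065×0.73 + 0.746117×0.27
        = 0.401974 + 0.201452 = 0.603426
The terms with real transient source present sum to 0.201452, so
  P(real transient source | anomaly flag, cosmic-ray hit) = 0.201452 / 0.603426 ≈ 0.3338

Pr(real transient source | anomaly flag, cosmic-ray hit) ≈ 0.3338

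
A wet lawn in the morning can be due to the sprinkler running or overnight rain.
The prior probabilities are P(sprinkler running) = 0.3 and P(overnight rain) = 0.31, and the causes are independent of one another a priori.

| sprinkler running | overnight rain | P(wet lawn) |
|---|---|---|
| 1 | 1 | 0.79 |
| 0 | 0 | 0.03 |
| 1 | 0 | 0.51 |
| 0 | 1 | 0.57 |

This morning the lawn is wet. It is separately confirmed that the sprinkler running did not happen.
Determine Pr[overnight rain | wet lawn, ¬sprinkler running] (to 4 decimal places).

Enumerate both values of overnight rain and weight by the priors:
  P(wet lawn | ¬sprinkler running) = 0.03·0.69 + 0.57·0.31
        = 0.020700 + 0.176700 = 0.197400
Keeping only the overnight rain-present terms gives 0.176700, so
  P(overnight rain | wet lawn, ¬sprinkler running) = 0.176700 / 0.197400 ≈ 0.8951

Pr[overnight rain | wet lawn, ¬sprinkler running] ≈ 0.8951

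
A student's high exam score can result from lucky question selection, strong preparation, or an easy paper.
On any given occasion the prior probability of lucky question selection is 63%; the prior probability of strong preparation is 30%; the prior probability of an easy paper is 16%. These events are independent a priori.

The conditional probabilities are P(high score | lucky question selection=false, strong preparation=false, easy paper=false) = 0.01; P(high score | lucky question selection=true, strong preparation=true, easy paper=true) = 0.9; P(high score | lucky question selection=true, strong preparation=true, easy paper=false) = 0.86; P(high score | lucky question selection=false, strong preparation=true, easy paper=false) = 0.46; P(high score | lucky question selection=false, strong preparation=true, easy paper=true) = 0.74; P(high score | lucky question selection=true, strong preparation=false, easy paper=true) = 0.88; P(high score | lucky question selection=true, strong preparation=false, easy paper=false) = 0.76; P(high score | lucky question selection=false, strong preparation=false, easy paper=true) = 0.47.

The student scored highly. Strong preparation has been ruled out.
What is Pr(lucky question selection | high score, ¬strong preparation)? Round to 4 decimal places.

Sum P(high score|·) weighted by the priors over the 4 (lucky question selection, easy paper) configurations:
  P(high score | ¬strong preparation) = 0.01×0.37×0.84 + 0.47×0.37×0.16 + 0.76×0.63×0.84 + 0.88×0.63×0.16
        = 0.003108 + 0.027824 + 0.402192 + 0.088704 = 0.521828
The terms with lucky question selection present sum to 0.490896, so
  P(lucky question selection | high score, ¬strong preparation) = 0.490896 / 0.521828 ≈ 0.9407

Pr(lucky question selection | high score, ¬strong preparation) ≈ 0.9407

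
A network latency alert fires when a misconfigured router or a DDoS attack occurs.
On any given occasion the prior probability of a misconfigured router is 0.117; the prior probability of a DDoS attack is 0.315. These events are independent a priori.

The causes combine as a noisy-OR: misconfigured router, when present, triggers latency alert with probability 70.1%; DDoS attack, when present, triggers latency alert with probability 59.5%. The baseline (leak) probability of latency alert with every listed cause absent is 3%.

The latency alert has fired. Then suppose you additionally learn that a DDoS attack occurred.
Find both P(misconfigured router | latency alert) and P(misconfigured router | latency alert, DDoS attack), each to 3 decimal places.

P(misconfigured router | latency alert) ≈ 0.323; P(misconfigured router | latency alert, DDoS attack) ≈ 0.161

Under noisy-OR, P(latency alert | causes) = 1 − (1−0.03)·∏(1−qᵢ) over the active causes.
By total probability over the 4 (misconfigured router, DDoS attack) configurations:
  P(latency alert) = 0.03×0.883×0.685 + 0.60715×0.883×0.315 + 0.70997×0.117×0.685 + 0.882538×0.117×0.315
        = 0.018146 + 0.168876 + 0.056901 + 0.032526 = 0.276449
Configurations with misconfigured router contribute 0.089427, so
  P(misconfigured router | latency alert) = 0.089427 / 0.276449 ≈ 0.323

With the extra evidence:
P(latency alert | DDoS attack) = 0.60715×0.883 + 0.882538×0.117 = 0.536113 + 0.103257 = 0.639370
Restricting to configurations with misconfigured router present: 0.882538×0.117 = 0.103257.
Hence the posterior is 0.103257/0.639370 ≈ 0.161.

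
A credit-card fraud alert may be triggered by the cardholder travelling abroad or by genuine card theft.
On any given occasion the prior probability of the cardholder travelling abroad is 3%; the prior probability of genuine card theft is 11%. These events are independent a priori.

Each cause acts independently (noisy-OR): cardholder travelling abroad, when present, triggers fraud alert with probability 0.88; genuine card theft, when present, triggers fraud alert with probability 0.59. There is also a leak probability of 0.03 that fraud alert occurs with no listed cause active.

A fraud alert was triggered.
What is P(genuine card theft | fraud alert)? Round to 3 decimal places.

Under noisy-OR, P(fraud alert | causes) = 1 − (1−0.03)·∏(1−qᵢ) over the active causes.
Weight on genuine card theft=true, given the evidence: 0.064265 + 0.003143 = 0.067408
Normalizer over all consistent configurations: 0.03*0.97*0.89 + 0.6023*0.97*0.11 + 0.8836*0.03*0.89 + 0.952276*0.03*0.11 = 0.116899
P(genuine card theft | fraud alert) = 0.067408/0.116899 ≈ 0.577

P(genuine card theft | fraud alert) ≈ 0.577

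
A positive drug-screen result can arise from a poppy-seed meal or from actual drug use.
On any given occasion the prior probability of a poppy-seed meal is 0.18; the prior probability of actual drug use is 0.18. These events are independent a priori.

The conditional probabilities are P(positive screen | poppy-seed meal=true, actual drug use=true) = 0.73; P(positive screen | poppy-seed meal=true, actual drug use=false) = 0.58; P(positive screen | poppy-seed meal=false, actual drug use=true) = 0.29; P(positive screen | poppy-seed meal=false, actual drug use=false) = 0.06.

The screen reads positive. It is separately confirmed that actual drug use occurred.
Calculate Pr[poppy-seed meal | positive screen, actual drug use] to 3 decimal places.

Weight on poppy-seed meal=true, given the evidence: 0.73·0.18 = 0.131400
The normalizing constant is 0.29·0.82 + 0.73·0.18 = 0.369200
P(poppy-seed meal | positive screen, actual drug use) = 0.131400/0.369200 ≈ 0.356

Pr[poppy-seed meal | positive screen, actual drug use] ≈ 0.356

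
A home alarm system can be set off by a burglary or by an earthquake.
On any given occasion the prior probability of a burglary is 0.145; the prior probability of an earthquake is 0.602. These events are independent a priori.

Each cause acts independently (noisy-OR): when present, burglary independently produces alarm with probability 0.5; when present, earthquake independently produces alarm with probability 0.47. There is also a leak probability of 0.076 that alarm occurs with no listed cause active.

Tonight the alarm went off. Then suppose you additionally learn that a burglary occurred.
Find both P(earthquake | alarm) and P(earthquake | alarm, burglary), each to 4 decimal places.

Under noisy-OR, P(alarm | causes) = 1 − (1−0.076)·∏(1−qᵢ) over the active causes.
Weight on earthquake=true, given the evidence: 0.262646 + 0.065916 = 0.328562
The normalizing constant is 0.076·0.855·0.398 + 0.51028·0.855·0.602 + 0.538·0.145·0.398 + 0.75514·0.145·0.602 = 0.385472
Posterior = 0.328562 / 0.385472 ≈ 0.8524

Now condition on the additional information:
P(alarm | burglary) = 0.538·0.398 + 0.75514·0.602 = 0.214124 + 0.454594 = 0.668718
The earthquake-present share is 0.75514·0.602 = 0.454594.
Hence the posterior is 0.454594/0.668718 ≈ 0.6798.

P(earthquake | alarm) ≈ 0.8524; P(earthquake | alarm, burglary) ≈ 0.6798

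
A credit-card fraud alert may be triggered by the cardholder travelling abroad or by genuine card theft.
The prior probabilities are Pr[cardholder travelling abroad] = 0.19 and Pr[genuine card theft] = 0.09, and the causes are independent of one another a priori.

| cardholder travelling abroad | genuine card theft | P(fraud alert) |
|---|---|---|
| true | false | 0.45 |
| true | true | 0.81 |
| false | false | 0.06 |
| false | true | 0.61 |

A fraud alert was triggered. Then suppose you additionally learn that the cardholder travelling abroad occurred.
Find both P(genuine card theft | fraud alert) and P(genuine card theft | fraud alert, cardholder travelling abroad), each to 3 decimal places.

P(fraud alert) = 0.06·0.81·0.91 + 0.61·0.81·0.09 + 0.45·0.19·0.91 + 0.81·0.19·0.09 = 0.044226 + 0.044469 + 0.077805 + 0.013851 = 0.180351
The genuine card theft-present share is 0.044469 + 0.013851 = 0.058320.
So P(genuine card theft | fraud alert) = 0.058320/0.180351 ≈ 0.323.

With the extra evidence:
P(fraud alert | cardholder travelling abroad) = 0.45*0.91 + 0.81*0.09 = 0.409500 + 0.072900 = 0.482400
The genuine card theft-present share is 0.81*0.09 = 0.072900.
P(genuine card theft | fraud alert, cardholder travelling abroad) = 0.072900 / 0.482400 ≈ 0.151
The drop from 0.323 to 0.151 is the explaining-away (discounting) effect.

P(genuine card theft | fraud alert) ≈ 0.323; P(genuine card theft | fraud alert, cardholder travelling abroad) ≈ 0.151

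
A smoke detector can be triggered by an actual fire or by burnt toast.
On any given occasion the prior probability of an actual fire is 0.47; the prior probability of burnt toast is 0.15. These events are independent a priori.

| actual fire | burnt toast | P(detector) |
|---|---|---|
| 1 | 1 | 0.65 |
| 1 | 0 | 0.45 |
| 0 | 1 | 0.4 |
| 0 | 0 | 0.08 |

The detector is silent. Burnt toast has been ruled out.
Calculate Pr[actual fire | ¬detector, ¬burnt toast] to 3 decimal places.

By total probability over both values of actual fire:
  P(¬detector | ¬burnt toast) = 0.92*0.53 + 0.55*0.47
        = 0.487600 + 0.258500 = 0.746100
The terms with actual fire present sum to 0.258500, so
  P(actual fire | ¬detector, ¬burnt toast) = 0.258500 / 0.746100 ≈ 0.346

Pr[actual fire | ¬detector, ¬burnt toast] ≈ 0.346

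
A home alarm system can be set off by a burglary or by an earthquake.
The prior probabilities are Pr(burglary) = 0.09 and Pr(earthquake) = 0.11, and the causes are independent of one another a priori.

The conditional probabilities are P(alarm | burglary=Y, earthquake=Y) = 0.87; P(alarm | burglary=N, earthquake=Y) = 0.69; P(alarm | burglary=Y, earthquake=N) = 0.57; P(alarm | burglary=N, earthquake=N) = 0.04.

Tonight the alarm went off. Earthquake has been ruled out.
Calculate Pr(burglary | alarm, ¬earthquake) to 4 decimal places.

P(alarm | ¬earthquake) = 0.04*0.91 + 0.57*0.09 = 0.036400 + 0.051300 = 0.087700
The burglary-present share is 0.57*0.09 = 0.051300.
Hence the posterior is 0.051300/0.087700 ≈ 0.5849.

Pr(burglary | alarm, ¬earthquake) ≈ 0.5849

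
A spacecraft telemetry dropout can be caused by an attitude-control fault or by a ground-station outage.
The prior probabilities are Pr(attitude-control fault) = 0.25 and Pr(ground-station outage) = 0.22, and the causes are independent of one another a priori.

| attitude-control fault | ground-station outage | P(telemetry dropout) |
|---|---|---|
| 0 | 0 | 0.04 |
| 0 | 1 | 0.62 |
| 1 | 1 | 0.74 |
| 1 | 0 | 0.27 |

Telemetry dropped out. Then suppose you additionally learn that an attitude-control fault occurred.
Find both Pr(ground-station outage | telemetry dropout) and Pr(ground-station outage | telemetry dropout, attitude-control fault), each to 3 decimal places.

Pr(ground-station outage | telemetry dropout) ≈ 0.653; Pr(ground-station outage | telemetry dropout, attitude-control fault) ≈ 0.436

P(telemetry dropout) = 0.04*0.75*0.78 + 0.62*0.75*0.22 + 0.27*0.25*0.78 + 0.74*0.25*0.22 = 0.023400 + 0.102300 + 0.052650 + 0.040700 = 0.219050
Of this, 0.143000 comes from 0.102300 + 0.040700 (the ground-station outage=true cases).
Hence the posterior is 0.143000/0.219050 ≈ 0.653.

Now condition on the additional information:
P(telemetry dropout | attitude-control fault) = 0.27·0.78 + 0.74·0.22 = 0.210600 + 0.162800 = 0.373400
Restricting to configurations with ground-station outage present: 0.74·0.22 = 0.162800.
So P(ground-station outage | telemetry dropout, attitude-control fault) = 0.162800/0.373400 ≈ 0.436.
The drop from 0.653 to 0.436 is the explaining-away (discounting) effect.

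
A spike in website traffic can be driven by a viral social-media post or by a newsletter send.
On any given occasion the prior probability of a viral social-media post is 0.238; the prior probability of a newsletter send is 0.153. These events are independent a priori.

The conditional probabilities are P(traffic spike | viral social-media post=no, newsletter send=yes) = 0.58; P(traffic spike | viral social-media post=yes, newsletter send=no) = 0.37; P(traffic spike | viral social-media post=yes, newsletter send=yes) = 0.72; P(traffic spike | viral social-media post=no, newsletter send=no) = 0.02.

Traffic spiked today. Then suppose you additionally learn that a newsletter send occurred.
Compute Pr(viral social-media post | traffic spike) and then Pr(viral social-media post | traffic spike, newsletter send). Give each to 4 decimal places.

Sum P(traffic spike|·) weighted by the priors over the 4 (viral social-media post, newsletter send) configurations:
  P(traffic spike) = 0.02*0.762*0.847 + 0.58*0.762*0.153 + 0.37*0.238*0.847 + 0.72*0.238*0.153
        = 0.012908 + 0.067620 + 0.074587 + 0.026218 = 0.181333
Configurations with viral social-media post contribute 0.100805, so
  P(viral social-media post | traffic spike) = 0.100805 / 0.181333 ≈ 0.5559

Now condition on the additional information:
P(traffic spike | newsletter send) = 0.58×0.762 + 0.72×0.238 = 0.441960 + 0.171360 = 0.613320
Of this, 0.171360 comes from 0.72×0.238 (the viral social-media post=true cases).
So P(viral social-media post | traffic spike, newsletter send) = 0.171360/0.613320 ≈ 0.2794.
Conditioning on newsletter send lowers the posterior on viral social-media post: the classic explaining-away effect in a common-effect structure.

Pr(viral social-media post | traffic spike) ≈ 0.5559; Pr(viral social-media post | traffic spike, newsletter send) ≈ 0.2794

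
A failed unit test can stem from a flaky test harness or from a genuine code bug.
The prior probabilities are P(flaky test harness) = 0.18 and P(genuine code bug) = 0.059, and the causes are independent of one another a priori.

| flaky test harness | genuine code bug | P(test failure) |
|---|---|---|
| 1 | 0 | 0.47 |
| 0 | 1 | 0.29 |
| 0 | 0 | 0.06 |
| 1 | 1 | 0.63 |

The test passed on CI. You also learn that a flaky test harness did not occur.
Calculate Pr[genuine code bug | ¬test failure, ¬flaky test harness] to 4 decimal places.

Sum P(¬test failure|·) weighted by the priors over both values of genuine code bug:
  P(¬test failure | ¬flaky test harness) = 0.94*0.941 + 0.71*0.059
        = 0.884540 + 0.041890 = 0.926430
The terms with genuine code bug present sum to 0.041890, so
  P(genuine code bug | ¬test failure, ¬flaky test harness) = 0.041890 / 0.926430 ≈ 0.0452

Pr[genuine code bug | ¬test failure, ¬flaky test harness] ≈ 0.0452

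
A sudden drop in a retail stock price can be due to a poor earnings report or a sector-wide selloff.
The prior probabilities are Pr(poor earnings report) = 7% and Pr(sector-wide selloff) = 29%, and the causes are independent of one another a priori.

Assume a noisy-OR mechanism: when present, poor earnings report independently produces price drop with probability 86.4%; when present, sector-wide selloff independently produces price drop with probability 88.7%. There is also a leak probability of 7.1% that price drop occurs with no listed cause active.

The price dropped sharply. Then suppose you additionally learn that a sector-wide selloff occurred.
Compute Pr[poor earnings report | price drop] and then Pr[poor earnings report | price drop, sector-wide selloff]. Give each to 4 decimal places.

Pr[poor earnings report | price drop] ≈ 0.1804; Pr[poor earnings report | price drop, sector-wide selloff] ≈ 0.0766

Under noisy-OR, P(price drop | causes) = 1 − (1−0.071)·∏(1−qᵢ) over the active causes.
P(price drop) = 0.071*0.93*0.71 + 0.895023*0.93*0.29 + 0.873656*0.07*0.71 + 0.985723*0.07*0.29 = 0.046881 + 0.241388 + 0.043421 + 0.020010 = 0.351700
Of this, 0.063431 comes from 0.043421 + 0.020010 (the poor earnings report=true cases).
So P(poor earnings report | price drop) = 0.063431/0.351700 ≈ 0.1804.

Now condition on the additional information:
By total probability over both values of poor earnings report:
  P(price drop | sector-wide selloff) = 0.895023·0.93 + 0.985723·0.07
        = 0.832371 + 0.069001 = 0.901372
Configurations with poor earnings report contribute 0.069001, so
  P(poor earnings report | price drop, sector-wide selloff) = 0.069001 / 0.901372 ≈ 0.0766
Conditioning on sector-wide selloff lowers the posterior on poor earnings report: the classic explaining-away effect in a common-effect structure.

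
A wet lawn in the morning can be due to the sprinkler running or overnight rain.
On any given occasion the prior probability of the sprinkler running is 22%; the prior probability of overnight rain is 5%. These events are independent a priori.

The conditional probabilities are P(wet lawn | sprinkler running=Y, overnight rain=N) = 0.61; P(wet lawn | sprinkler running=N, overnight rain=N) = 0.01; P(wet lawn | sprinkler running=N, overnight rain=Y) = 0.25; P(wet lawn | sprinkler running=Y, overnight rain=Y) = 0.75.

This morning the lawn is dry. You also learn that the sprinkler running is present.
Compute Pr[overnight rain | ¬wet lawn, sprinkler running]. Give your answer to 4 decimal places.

Pr[overnight rain | ¬wet lawn, sprinkler running] ≈ 0.0326

P(¬wet lawn | sprinkler running) = 0.39×0.95 + 0.25×0.05 = 0.370500 + 0.012500 = 0.383000
The overnight rain-present share is 0.25×0.05 = 0.012500.
P(overnight rain | ¬wet lawn, sprinkler running) = 0.012500 / 0.383000 ≈ 0.0326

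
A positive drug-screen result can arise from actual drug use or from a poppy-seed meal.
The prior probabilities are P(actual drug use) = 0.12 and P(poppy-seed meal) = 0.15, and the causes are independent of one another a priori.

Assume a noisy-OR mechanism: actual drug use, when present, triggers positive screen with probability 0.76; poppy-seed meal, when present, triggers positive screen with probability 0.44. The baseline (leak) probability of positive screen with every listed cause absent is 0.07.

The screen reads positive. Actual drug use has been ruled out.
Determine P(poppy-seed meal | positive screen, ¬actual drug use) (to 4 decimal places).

P(poppy-seed meal | positive screen, ¬actual drug use) ≈ 0.5471

Under noisy-OR, P(positive screen | causes) = 1 − (1−0.07)·∏(1−qᵢ) over the active causes.
For the numerator, keep only poppy-seed meal=true terms: 0.4792*0.15 = 0.071880
The normalizing constant is 0.07*0.85 + 0.4792*0.15 = 0.131380
Posterior = 0.071880 / 0.131380 ≈ 0.5471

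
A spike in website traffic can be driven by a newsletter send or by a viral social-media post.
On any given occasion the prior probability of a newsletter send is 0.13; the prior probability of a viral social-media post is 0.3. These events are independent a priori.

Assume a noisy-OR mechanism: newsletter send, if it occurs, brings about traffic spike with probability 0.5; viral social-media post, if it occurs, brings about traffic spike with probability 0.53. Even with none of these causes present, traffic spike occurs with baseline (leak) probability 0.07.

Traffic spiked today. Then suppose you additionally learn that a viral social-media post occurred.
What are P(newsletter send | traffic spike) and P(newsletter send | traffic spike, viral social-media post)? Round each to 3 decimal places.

P(newsletter send | traffic spike) ≈ 0.295; P(newsletter send | traffic spike, viral social-media post) ≈ 0.172

Under noisy-OR, P(traffic spike | causes) = 1 − (1−0.07)·∏(1−qᵢ) over the active causes.
P(traffic spike) = 0.07·0.87·0.7 + 0.5629·0.87·0.3 + 0.535·0.13·0.7 + 0.78145·0.13·0.3 = 0.042630 + 0.146917 + 0.048685 + 0.030477 = 0.268709
The newsletter send-present share is 0.048685 + 0.030477 = 0.079162.
Hence the posterior is 0.079162/0.268709 ≈ 0.295.

Now also conditioning on viral social-media post=true:
Weight on newsletter send=true, given the evidence: 0.78145·0.13 = 0.101588
The normalizing constant is 0.5629·0.87 + 0.78145·0.13 = 0.591311
Posterior = 0.101588 / 0.591311 ≈ 0.172
This is intercausal reasoning (explaining away): once viral social-media post accounts for the traffic spike, newsletter send becomes less likely.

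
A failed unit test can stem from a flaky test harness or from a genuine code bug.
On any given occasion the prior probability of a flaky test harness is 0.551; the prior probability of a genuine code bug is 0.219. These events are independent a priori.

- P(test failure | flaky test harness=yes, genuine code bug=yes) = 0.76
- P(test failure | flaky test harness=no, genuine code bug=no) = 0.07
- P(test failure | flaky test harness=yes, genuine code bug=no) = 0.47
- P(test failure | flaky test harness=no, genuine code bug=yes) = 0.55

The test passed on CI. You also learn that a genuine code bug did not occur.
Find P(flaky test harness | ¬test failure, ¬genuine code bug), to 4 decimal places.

For the numerator, keep only flaky test harness=true terms: 0.53*0.551 = 0.292030
The normalizing constant is 0.93*0.449 + 0.53*0.551 = 0.709600
P(flaky test harness | ¬test failure, ¬genuine code bug) = 0.292030/0.709600 ≈ 0.4115

P(flaky test harness | ¬test failure, ¬genuine code bug) ≈ 0.4115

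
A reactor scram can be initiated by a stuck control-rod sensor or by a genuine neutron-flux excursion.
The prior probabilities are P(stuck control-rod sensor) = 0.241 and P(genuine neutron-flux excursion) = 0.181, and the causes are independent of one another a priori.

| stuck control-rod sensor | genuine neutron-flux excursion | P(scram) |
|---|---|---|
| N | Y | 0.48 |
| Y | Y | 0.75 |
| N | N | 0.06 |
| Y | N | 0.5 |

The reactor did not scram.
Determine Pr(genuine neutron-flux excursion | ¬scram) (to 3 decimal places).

Pr(genuine neutron-flux excursion | ¬scram) ≈ 0.108

P(¬scram) = 0.94·0.759·0.819 + 0.52·0.759·0.181 + 0.5·0.241·0.819 + 0.25·0.241·0.181 = 0.584324 + 0.071437 + 0.098689 + 0.010905 = 0.765355
The genuine neutron-flux excursion-present share is 0.071437 + 0.010905 = 0.082342.
So P(genuine neutron-flux excursion | ¬scram) = 0.082342/0.765355 ≈ 0.108.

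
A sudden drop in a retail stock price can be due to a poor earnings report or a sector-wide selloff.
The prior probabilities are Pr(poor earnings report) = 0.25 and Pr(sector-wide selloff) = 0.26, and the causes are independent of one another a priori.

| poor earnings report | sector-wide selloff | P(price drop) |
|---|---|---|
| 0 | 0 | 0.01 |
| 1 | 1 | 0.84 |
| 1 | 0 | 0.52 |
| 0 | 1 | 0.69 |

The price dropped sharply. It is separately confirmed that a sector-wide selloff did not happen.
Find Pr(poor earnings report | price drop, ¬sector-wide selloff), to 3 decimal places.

Enumerate both values of poor earnings report and weight by the priors:
  P(price drop | ¬sector-wide selloff) = 0.01×0.75 + 0.52×0.25
        = 0.007500 + 0.130000 = 0.137500
Keeping only the poor earnings report-present terms gives 0.130000, so
  P(poor earnings report | price drop, ¬sector-wide selloff) = 0.130000 / 0.137500 ≈ 0.945

Pr(poor earnings report | price drop, ¬sector-wide selloff) ≈ 0.945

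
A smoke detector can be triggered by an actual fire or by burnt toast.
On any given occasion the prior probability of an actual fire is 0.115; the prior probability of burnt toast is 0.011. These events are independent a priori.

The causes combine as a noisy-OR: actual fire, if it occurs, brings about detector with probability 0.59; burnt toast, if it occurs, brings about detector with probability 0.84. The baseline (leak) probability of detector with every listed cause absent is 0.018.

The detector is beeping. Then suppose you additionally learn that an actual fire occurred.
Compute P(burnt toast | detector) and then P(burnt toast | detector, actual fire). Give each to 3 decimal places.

Under noisy-OR, P(detector | causes) = 1 − (1−0.018)·∏(1−qᵢ) over the active causes.
P(detector) = 0.018·0.885·0.989 + 0.84288·0.885·0.011 + 0.59738·0.115·0.989 + 0.935581·0.115·0.011 = 0.015755 + 0.008205 + 0.067943 + 0.001184 = 0.093087
Restricting to configurations with burnt toast present: 0.008205 + 0.001184 = 0.009389.
So P(burnt toast | detector) = 0.009389/0.093087 ≈ 0.101.

Now condition on the additional information:
P(detector | actual fire) = 0.59738·0.989 + 0.935581·0.011 = 0.590809 + 0.010291 = 0.601100
The burnt toast-present share is 0.935581·0.011 = 0.010291.
Hence the posterior is 0.010291/0.601100 ≈ 0.017.

P(burnt toast | detector) ≈ 0.101; P(burnt toast | detector, actual fire) ≈ 0.017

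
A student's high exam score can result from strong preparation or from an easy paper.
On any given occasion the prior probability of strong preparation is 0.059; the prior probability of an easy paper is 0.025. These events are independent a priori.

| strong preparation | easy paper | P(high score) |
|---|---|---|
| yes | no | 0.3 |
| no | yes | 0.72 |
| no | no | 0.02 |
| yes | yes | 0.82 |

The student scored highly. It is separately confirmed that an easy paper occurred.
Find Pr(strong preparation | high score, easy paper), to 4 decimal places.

By total probability over both values of strong preparation:
  P(high score | easy paper) = 0.72×0.941 + 0.82×0.059
        = 0.677520 + 0.048380 = 0.725900
The terms with strong preparation present sum to 0.048380, so
  P(strong preparation | high score, easy paper) = 0.048380 / 0.725900 ≈ 0.0666

Pr(strong preparation | high score, easy paper) ≈ 0.0666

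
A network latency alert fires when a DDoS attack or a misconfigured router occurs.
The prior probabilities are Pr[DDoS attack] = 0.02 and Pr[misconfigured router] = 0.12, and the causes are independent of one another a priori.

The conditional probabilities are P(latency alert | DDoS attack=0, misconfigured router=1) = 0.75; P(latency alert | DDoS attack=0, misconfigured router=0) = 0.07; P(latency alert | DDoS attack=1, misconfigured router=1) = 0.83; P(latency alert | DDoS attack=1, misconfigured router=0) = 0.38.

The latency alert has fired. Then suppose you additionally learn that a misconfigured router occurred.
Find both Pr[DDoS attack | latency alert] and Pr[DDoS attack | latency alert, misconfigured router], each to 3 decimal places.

Pr[DDoS attack | latency alert] ≈ 0.055; Pr[DDoS attack | latency alert, misconfigured router] ≈ 0.022

P(latency alert) = 0.07×0.98×0.88 + 0.75×0.98×0.12 + 0.38×0.02×0.88 + 0.83×0.02×0.12 = 0.060368 + 0.088200 + 0.006688 + 0.001992 = 0.157248
The DDoS attack-present share is 0.006688 + 0.001992 = 0.008680.
P(DDoS attack | latency alert) = 0.008680 / 0.157248 ≈ 0.055

Now also conditioning on misconfigured router=true:
Sum P(latency alert|·) weighted by the priors over both values of DDoS attack:
  P(latency alert | misconfigured router) = 0.75*0.98 + 0.83*0.02
        = 0.735000 + 0.016600 = 0.751600
Keeping only the DDoS attack-present terms gives 0.016600, so
  P(DDoS attack | latency alert, misconfigured router) = 0.016600 / 0.751600 ≈ 0.022
This is intercausal reasoning (explaining away): once misconfigured router accounts for the latency alert, DDoS attack becomes less likely.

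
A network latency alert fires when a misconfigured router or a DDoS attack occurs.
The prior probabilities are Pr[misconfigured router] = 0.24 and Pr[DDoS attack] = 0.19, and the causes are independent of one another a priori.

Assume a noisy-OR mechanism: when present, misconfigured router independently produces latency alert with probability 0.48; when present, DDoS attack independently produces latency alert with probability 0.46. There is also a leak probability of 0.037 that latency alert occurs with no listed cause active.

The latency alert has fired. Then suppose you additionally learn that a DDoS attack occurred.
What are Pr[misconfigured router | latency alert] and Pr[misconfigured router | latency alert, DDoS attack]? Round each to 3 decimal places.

Pr[misconfigured router | latency alert] ≈ 0.586; Pr[misconfigured router | latency alert, DDoS attack] ≈ 0.324

Under noisy-OR, P(latency alert | causes) = 1 − (1−0.037)·∏(1−qᵢ) over the active causes.
Weight on misconfigured router=true, given the evidence: 0.097052 + 0.033269 = 0.130321
Denominator P(latency alert): 0.037*0.76*0.81 + 0.47998*0.76*0.19 + 0.49924*0.24*0.81 + 0.72959*0.24*0.19 = 0.222407
P(misconfigured router | latency alert) = 0.130321/0.222407 ≈ 0.586

With the extra evidence:
For the numerator, keep only misconfigured router=true terms: 0.72959×0.24 = 0.175102
Normalizer over all consistent configurations: 0.47998×0.76 + 0.72959×0.24 = 0.539887
Posterior = 0.175102 / 0.539887 ≈ 0.324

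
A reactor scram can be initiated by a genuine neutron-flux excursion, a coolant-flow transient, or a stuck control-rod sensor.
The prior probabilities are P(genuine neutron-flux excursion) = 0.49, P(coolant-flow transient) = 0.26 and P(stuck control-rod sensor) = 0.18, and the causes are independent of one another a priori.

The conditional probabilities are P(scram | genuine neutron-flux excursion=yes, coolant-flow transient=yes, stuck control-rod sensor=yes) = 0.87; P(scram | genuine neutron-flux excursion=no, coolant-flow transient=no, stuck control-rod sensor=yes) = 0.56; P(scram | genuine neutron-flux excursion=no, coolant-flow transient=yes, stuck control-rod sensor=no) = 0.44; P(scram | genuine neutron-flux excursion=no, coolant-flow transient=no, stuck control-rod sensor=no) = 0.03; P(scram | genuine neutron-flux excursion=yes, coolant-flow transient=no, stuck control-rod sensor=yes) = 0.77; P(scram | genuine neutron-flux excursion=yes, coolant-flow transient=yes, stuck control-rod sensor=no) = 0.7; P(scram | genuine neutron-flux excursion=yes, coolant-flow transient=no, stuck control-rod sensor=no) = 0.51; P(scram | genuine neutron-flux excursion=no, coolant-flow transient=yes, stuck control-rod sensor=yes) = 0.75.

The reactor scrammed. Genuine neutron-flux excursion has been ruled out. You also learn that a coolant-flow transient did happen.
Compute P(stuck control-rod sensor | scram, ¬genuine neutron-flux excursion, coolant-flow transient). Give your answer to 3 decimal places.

By total probability over both values of stuck control-rod sensor:
  P(scram | ¬genuine neutron-flux excursion, coolant-flow transient) = 0.44×0.82 + 0.75×0.18
        = 0.360800 + 0.135000 = 0.495800
Keeping only the stuck control-rod sensor-present terms gives 0.135000, so
  P(stuck control-rod sensor | scram, ¬genuine neutron-flux excursion, coolant-flow transient) = 0.135000 / 0.495800 ≈ 0.272

P(stuck control-rod sensor | scram, ¬genuine neutron-flux excursion, coolant-flow transient) ≈ 0.272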